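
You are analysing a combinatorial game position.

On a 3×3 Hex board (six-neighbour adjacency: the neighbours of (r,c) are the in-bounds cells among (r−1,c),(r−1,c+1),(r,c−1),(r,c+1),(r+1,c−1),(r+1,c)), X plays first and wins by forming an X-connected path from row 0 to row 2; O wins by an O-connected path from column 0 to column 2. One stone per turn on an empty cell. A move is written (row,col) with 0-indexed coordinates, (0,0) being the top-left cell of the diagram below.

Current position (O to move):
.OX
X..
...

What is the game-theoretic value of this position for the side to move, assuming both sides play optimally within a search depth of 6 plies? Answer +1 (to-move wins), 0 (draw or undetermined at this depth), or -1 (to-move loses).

value(.OX/X../..., O) = -1

[.OX/X../...] O move#1: (0,0):-1/OOX/X../...*, (1,1):-1/.OX/XO./..., (1,2):-1/.OX/X.O/..., (2,0):-1/.OX/X../O.., (2,1):-1/.OX/X../.O., (2,2):-1/.OX/X../..O
[OOX/X../...] X move#2: (1,1):+1/OOX/XX./...*, (1,2):+1/OOX/X.X/..., (2,0):+1/OOX/X../X.., (2,1):+1/OOX/X../.X., (2,2):+1/OOX/X../..X
[OOX/XX./...] O move#3: (1,2):-1/OOX/XXO/...*, (2,0):-1/OOX/XX./O.., (2,1):-1/OOX/XX./.O., (2,2):-1/OOX/XX./..O
[OOX/XXO/...] X move#4: (2,0):+1/OOX/XXO/X..*, (2,1):+1/OOX/XXO/.X., (2,2):+1/OOX/XXO/..X
[OOX/XXO/X..] end (terminal -1, O#5); searched .OX/X../... to 6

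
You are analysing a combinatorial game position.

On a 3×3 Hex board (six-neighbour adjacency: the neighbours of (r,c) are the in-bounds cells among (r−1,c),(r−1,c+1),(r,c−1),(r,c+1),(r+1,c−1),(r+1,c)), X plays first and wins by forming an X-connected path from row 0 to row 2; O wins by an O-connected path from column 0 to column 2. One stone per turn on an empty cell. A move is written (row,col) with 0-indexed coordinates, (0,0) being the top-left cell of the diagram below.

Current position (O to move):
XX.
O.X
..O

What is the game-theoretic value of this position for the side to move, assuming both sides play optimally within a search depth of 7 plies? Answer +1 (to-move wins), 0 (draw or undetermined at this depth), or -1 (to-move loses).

value(XX./O.X/..O, O) = +1

p1 O@[XX./O.X/..O]: (0,2)[XXO/O.X/..O]-1 (1,1)[XX./OOX/..O]+1* (2,0)[XX./O.X/O.O]-1 (2,1)[XX./O.X/.OO]+1
p2 X@[XX./OOX/..O]: (0,2)[XXX/OOX/..O]-1* (2,0)[XX./OOX/X.O]-1 (2,1)[XX./OOX/.XO]-1
p3 O@[XXX/OOX/..O]: (2,0)[XXX/OOX/O.O]-1 (2,1)[XXX/OOX/.OO]+1*
p4 X@[XXX/OOX/.OO] terminal -1; root [XX./O.X/..O] d7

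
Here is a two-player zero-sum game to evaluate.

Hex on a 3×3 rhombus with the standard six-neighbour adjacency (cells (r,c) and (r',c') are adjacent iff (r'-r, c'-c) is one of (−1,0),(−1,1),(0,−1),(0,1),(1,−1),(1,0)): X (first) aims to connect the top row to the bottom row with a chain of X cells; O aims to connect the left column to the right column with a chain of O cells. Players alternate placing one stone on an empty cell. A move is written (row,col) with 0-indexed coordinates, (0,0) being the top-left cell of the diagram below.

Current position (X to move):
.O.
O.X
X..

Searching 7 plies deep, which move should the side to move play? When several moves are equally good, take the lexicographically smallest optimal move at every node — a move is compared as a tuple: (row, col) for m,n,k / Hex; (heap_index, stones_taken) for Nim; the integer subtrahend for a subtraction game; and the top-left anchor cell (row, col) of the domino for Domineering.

X's best at [.O./O.X/X..]: (0,2)

[.O./O.X/X..] X move#1: (0,0):-1/XO./O.X/X.., (0,2):+1/.OX/O.X/X..*, (1,1):-1/.O./OXX/X.., (2,1):-1/.O./O.X/XX., (2,2):-1/.O./O.X/X.X
[.OX/O.X/X..] O move#2: (0,0):-1/OOX/O.X/X..*, (1,1):-1/.OX/OOX/X.., (2,1):-1/.OX/O.X/XO., (2,2):-1/.OX/O.X/X.O
[OOX/O.X/X..] X move#3: (1,1):+1/OOX/OXX/X..*, (2,1):+1/OOX/O.X/XX., (2,2):+1/OOX/O.X/X.X
[OOX/OXX/X..] end (terminal -1, O#4); searched .O./O.X/X.. to 7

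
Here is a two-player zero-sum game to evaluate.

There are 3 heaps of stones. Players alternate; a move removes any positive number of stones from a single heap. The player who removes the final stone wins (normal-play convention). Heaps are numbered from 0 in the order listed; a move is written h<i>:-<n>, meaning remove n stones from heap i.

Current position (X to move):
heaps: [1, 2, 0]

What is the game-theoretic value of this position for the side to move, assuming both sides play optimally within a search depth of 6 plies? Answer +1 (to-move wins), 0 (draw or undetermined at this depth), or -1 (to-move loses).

value((1,2,0), X) = +1

ply 1, X at (1,2,0) | h0:-1=-1→(0,2,0); h1:-1=+1→(1,1,0)*; h1:-2=-1→(1,0,0)
ply 2, O at (1,1,0) | h0:-1=-1→(0,1,0)*; h1:-1=-1→(1,0,0)
ply 3, X at (0,1,0) | h1:-1=+1→(0,0,0)*
ply 4: (0,0,0) is terminal -1 (O); from (1,2,0) depth 6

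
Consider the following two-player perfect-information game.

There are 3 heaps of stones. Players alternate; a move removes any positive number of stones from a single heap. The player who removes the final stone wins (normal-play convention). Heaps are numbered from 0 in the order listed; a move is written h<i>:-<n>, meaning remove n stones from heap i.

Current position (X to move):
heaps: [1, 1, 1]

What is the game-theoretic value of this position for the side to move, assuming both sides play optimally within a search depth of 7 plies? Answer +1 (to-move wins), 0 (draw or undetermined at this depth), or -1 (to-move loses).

value((1,1,1), X) = +1

ply 1, X at (1,1,1) | h0:-1=+1→(0,1,1)*; h1:-1=+1→(1,0,1); h2:-1=+1→(1,1,0)
ply 2, O at (0,1,1) | h1:-1=-1→(0,0,1)*; h2:-1=-1→(0,1,0)
ply 3, X at (0,0,1) | h2:-1=+1→(0,0,0)*
ply 4: (0,0,0) is terminal -1 (O); from (1,1,1) depth 7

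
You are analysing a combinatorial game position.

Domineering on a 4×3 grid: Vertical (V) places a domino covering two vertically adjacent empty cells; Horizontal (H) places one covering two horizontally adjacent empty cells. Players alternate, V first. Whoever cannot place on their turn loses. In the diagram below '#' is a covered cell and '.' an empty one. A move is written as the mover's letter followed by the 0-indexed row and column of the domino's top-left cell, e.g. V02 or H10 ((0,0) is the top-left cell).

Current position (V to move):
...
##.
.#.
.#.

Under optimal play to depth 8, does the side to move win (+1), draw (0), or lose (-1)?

value(.../##./.#./.#., V) = +1

[.../##./.#./.#.] V move#1: V02:+1/..#/###/.#./.#.*, V12:+1/.../###/.##/.#., V20:+1/.../##./##./##., V22:+1/.../##./.##/.##
[..#/###/.#./.#.] H move#2: H00:-1/###/###/.#./.#.*
[###/###/.#./.#.] V move#3: V20:+1/###/###/##./##.*, V22:+1/###/###/.##/.##
[###/###/##./##.] end (terminal -1, H#4); searched .../##./.#./.#. to 8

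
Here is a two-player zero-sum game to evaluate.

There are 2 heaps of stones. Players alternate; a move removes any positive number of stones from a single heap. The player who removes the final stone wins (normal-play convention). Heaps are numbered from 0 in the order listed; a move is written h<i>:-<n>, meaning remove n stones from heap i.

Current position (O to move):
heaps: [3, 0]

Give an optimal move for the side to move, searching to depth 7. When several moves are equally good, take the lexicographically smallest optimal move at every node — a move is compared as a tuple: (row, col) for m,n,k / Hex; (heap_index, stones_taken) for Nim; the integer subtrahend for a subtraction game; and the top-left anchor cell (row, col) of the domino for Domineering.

[(3,0)] O move#1: h0:-1:-1/(2,0), h0:-2:-1/(1,0), h0:-3:+1/(0,0)*
[(0,0)] end (terminal -1, X#2); searched (3,0) to 7

O's best at [(3,0)]: h0:-3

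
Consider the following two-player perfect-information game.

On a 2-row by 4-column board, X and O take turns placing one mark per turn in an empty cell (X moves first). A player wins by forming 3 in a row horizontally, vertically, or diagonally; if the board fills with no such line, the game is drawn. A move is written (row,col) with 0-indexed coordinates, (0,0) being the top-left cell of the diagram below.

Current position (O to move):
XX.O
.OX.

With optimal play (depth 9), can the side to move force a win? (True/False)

O winning at [XX.O/.OX.]: False

[XX.O/.OX.] O move#1: (0,2):+0/XXOO/.OX.*, (1,0):-1/XX.O/OOX., (1,3):-1/XX.O/.OXO
[XXOO/.OX.] X move#2: (1,0):+0/XXOO/XOX.*, (1,3):+0/XXOO/.OXX
[XXOO/XOX.] O move#3: (1,3):+0/XXOO/XOXO*
[XXOO/XOXO] end (terminal +0, X#4); searched XX.O/.OX. to 9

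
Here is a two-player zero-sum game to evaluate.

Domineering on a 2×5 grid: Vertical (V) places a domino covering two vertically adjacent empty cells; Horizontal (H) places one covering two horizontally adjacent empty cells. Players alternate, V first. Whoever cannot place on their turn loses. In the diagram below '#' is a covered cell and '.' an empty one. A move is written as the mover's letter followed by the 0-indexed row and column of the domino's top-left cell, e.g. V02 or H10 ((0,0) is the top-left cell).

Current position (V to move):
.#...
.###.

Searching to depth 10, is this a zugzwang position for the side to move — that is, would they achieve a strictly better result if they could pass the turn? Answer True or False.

ply 1, V at .#.../.###. | V00=-1→##.../####.; V04=+1→.#..#/.####*
ply 2, H at .#..#/.#### | H02=-1→.####/.####*
ply 3, V at .####/.#### | V00=+1→#####/#####*
ply 4: #####/##### is terminal -1 (H); from .#.../.###. depth 10
if V skipped the turn, H would face:
~ ply 1, H at .#.../.###. | H02=-1→.###./.###.*; H03=-1→.#.##/.###.
~ ply 2, V at .###./.###. | V00=+1→####./####.*; V04=+1→.####/.####
~ ply 3: ####./####. is terminal -1 (H); from .#.../.###. depth 10
compare (V): move=+1 vs pass=+1

zugzwang(.#.../.###., V) = False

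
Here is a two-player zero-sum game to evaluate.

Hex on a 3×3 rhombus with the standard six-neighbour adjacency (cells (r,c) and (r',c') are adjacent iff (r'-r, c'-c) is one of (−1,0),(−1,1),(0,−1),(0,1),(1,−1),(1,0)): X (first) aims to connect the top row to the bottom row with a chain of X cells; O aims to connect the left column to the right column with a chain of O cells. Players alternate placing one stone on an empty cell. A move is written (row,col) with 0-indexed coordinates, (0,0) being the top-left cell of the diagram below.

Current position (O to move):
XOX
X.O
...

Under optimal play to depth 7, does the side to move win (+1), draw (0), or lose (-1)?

value(XOX/X.O/..., O) = +1

p1 O@[XOX/X.O/...]: (1,1)[XOX/XOO/...]-1 (2,0)[XOX/X.O/O..]+1* (2,1)[XOX/X.O/.O.]-1 (2,2)[XOX/X.O/..O]-1
p2 X@[XOX/X.O/O..]: (1,1)[XOX/XXO/O..]-1* (2,1)[XOX/X.O/OX.]-1 (2,2)[XOX/X.O/O.X]-1
p3 O@[XOX/XXO/O..]: (2,1)[XOX/XXO/OO.]+1* (2,2)[XOX/XXO/O.O]-1
p4 X@[XOX/XXO/OO.] terminal -1; root [XOX/X.O/...] d7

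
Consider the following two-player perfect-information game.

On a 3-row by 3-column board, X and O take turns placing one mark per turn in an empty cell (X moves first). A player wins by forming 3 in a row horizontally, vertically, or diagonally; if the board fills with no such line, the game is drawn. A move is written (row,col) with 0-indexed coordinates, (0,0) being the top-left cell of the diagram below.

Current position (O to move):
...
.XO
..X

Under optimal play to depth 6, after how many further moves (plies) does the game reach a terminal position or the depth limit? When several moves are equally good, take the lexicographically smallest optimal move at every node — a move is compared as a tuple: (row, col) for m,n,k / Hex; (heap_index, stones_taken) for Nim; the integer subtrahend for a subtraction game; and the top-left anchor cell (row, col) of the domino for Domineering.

[.../.XO/..X] O move#1: (0,0):-1/O../.XO/..X*, (0,1):-1/.O./.XO/..X, (0,2):-1/..O/.XO/..X, (1,0):-1/.../OXO/..X, (2,0):-1/.../.XO/O.X, (2,1):-1/.../.XO/.OX
[O../.XO/..X] X move#2: (0,1):+0/OX./.XO/..X, (0,2):+0/O.X/.XO/..X, (1,0):+0/O../XXO/..X, (2,0):+1/O../.XO/X.X*, (2,1):+1/O../.XO/.XX
[O../.XO/X.X] O move#3: (0,1):-1/OO./.XO/X.X*, (0,2):-1/O.O/.XO/X.X, (1,0):-1/O../OXO/X.X, (2,1):-1/O../.XO/XOX
[OO./.XO/X.X] X move#4: (0,2):+1/OOX/.XO/X.X*, (1,0):-1/OO./XXO/X.X, (2,1):+1/OO./.XO/XXX
[OOX/.XO/X.X] end (terminal -1, O#5); searched .../.XO/..X to 6

PV length from [.../.XO/..X]: 4 plies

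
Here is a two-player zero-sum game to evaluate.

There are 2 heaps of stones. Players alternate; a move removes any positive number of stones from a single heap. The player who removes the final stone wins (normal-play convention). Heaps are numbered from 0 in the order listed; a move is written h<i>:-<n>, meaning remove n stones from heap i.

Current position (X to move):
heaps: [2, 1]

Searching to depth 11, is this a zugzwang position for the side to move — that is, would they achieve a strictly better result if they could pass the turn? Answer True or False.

zugzwang((2,1), X) = False

[(2,1)] X move#1: h0:-1:+1/(1,1)*, h0:-2:-1/(0,1), h1:-1:-1/(2,0)
[(1,1)] O move#2: h0:-1:-1/(0,1)*, h1:-1:-1/(1,0)
[(0,1)] X move#3: h1:-1:+1/(0,0)*
[(0,0)] end (terminal -1, O#4); searched (2,1) to 11
if X skipped the turn, O would face:
~ [(2,1)] O move#1: h0:-1:+1/(1,1)*, h0:-2:-1/(0,1), h1:-1:-1/(2,0)
~ [(1,1)] X move#2: h0:-1:-1/(0,1)*, h1:-1:-1/(1,0)
~ [(0,1)] O move#3: h1:-1:+1/(0,0)*
~ [(0,0)] end (terminal -1, X#4); searched (2,1) to 11
compare (X): move=+1 vs pass=-1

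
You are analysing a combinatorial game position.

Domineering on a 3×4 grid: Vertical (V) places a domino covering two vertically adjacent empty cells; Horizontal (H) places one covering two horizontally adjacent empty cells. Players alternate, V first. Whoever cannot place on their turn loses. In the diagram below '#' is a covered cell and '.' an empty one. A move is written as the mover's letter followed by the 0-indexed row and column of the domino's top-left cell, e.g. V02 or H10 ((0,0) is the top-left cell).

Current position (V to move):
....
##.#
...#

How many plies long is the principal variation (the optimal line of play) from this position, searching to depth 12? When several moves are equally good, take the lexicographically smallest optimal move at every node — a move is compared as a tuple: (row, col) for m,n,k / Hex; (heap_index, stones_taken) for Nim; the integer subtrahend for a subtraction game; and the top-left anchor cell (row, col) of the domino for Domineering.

PV length from [..../##.#/...#]: 2 plies

p1 V@[..../##.#/...#]: V02[..#./####/...#]-1* V12[..../####/..##]-1
p2 H@[..#./####/...#]: H00[###./####/...#]+1* H20[..#./####/##.#]+1 H21[..#./####/.###]+1
p3 V@[###./####/...#] terminal -1; root [..../##.#/...#] d12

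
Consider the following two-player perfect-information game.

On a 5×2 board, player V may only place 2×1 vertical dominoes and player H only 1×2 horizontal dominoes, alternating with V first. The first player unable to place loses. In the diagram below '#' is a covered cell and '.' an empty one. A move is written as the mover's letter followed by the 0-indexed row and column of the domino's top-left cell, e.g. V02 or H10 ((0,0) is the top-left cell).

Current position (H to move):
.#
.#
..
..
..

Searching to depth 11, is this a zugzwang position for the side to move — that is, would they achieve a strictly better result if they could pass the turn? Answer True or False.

zugzwang(.#/.#/../../.., H) = False

ply 1, H at .#/.#/../../.. | H20=-1→.#/.#/##/../..; H30=+1→.#/.#/../##/..*; H40=-1→.#/.#/../../##
ply 2, V at .#/.#/../##/.. | V00=-1→##/##/../##/..*; V10=-1→.#/##/#./##/..
ply 3, H at ##/##/../##/.. | H20=+1→##/##/##/##/..*; H40=+1→##/##/../##/##
ply 4: ##/##/##/##/.. is terminal -1 (V); from .#/.#/../../.. depth 11
if H skipped the turn, V would face:
~ ply 1, V at .#/.#/../../.. | V00=-1→##/##/../../..; V10=-1→.#/##/#./../..; V20=+1→.#/.#/#./#./..*; V21=+1→.#/.#/.#/.#/..; V30=+1→.#/.#/../#./#.; V31=+1→.#/.#/../.#/.#
~ ply 2, H at .#/.#/#./#./.. | H40=-1→.#/.#/#./#./##*
~ ply 3, V at .#/.#/#./#./## | V00=+1→##/##/#./#./##*; V21=+1→.#/.#/##/##/##
~ ply 4: ##/##/#./#./## is terminal -1 (H); from .#/.#/../../.. depth 11
compare (H): move=+1 vs pass=-1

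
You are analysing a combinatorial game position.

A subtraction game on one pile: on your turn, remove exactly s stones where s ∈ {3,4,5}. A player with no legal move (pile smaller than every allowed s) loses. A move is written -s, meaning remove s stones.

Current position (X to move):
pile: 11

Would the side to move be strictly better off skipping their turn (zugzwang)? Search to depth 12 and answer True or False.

zugzwang(11, X) = False

p1 X@[11]: -3[8]+1* -4[7]-1 -5[6]-1
p2 O@[8]: -3[5]-1* -4[4]-1 -5[3]-1
p3 X@[5]: -3[2]+1* -4[1]+1 -5[0]+1
p4 O@[2] terminal -1; root [11] d12
suppose X passes — search the same position with O to move:
pass> p1 O@[11]: -3[8]+1* -4[7]-1 -5[6]-1
pass> p2 X@[8]: -3[5]-1* -4[4]-1 -5[3]-1
pass> p3 O@[5]: -3[2]+1* -4[1]+1 -5[0]+1
pass> p4 X@[2] terminal -1; root [11] d12
for X: play +1, pass -1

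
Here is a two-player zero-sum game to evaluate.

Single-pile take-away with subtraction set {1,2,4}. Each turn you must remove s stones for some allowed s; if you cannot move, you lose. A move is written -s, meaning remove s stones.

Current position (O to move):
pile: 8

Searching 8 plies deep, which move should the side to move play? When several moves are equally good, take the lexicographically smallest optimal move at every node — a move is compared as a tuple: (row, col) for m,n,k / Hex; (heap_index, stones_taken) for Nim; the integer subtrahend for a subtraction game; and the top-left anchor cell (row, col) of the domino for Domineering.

O's best at [8]: -2

[8] O move#1: -1:-1/7, -2:+1/6*, -4:-1/4
[6] X move#2: -1:-1/5*, -2:-1/4, -4:-1/2
[5] O move#3: -1:-1/4, -2:+1/3*, -4:-1/1
[3] X move#4: -1:-1/2*, -2:-1/1
[2] O move#5: -1:-1/1, -2:+1/0*
[0] end (terminal -1, X#6); searched 8 to 8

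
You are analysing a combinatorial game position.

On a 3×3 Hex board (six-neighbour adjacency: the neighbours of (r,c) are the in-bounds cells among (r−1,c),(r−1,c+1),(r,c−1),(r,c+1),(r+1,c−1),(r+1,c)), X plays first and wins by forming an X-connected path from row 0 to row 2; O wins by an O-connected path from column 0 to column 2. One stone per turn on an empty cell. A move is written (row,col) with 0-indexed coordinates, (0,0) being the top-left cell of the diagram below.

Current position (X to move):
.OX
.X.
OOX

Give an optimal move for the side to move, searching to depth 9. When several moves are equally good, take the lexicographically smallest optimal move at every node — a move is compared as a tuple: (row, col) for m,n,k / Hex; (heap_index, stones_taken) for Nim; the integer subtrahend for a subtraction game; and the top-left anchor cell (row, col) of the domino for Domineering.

[.OX/.X./OOX] X move#1: (0,0):-1/XOX/.X./OOX, (1,0):-1/.OX/XX./OOX, (1,2):+1/.OX/.XX/OOX*
[.OX/.XX/OOX] end (terminal -1, O#2); searched .OX/.X./OOX to 9

X's best at [.OX/.X./OOX]: (1,2)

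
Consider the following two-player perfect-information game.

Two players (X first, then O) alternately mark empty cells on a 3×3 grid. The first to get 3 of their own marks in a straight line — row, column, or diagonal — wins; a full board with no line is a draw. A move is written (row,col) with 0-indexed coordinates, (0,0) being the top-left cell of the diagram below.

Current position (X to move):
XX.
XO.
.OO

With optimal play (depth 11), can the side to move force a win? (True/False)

X winning at [XX./XO./.OO]: True

[XX./XO./.OO] X move#1: (0,2):+1/XXX/XO./.OO*, (1,2):-1/XX./XOX/.OO, (2,0):+1/XX./XO./XOO
[XXX/XO./.OO] end (terminal -1, O#2); searched XX./XO./.OO to 11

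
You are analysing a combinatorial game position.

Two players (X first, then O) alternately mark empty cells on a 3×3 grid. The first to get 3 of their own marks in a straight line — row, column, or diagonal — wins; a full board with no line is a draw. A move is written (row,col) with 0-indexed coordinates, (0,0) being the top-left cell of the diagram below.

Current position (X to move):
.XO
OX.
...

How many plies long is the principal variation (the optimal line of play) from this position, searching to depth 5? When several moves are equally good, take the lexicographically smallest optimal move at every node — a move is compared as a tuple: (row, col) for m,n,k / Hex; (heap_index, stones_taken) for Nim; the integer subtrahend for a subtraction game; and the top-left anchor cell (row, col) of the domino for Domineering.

PV length from [.XO/OX./...]: 3 plies

p1 X@[.XO/OX./...]: (0,0)[XXO/OX./...]+1* (1,2)[.XO/OXX/...]+0 (2,0)[.XO/OX./X..]+0 (2,1)[.XO/OX./.X.]+1 (2,2)[.XO/OX./..X]+1
p2 O@[XXO/OX./...]: (1,2)[XXO/OXO/...]-1* (2,0)[XXO/OX./O..]-1 (2,1)[XXO/OX./.O.]-1 (2,2)[XXO/OX./..O]-1
p3 X@[XXO/OXO/...]: (2,0)[XXO/OXO/X..]-1 (2,1)[XXO/OXO/.X.]+1* (2,2)[XXO/OXO/..X]+1
p4 O@[XXO/OXO/.X.] terminal -1; root [.XO/OX./...] d5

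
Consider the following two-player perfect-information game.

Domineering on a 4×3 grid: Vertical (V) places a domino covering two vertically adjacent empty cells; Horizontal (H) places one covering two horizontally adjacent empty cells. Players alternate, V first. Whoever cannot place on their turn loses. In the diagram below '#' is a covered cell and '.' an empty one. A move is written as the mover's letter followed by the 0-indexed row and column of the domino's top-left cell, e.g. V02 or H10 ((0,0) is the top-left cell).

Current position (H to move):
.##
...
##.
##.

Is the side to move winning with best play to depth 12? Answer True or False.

H winning at [.##/.../##./##.]: False

[.##/.../##./##.] H move#1: H10:-1/.##/##./##./##.*, H11:-1/.##/.##/##./##.
[.##/##./##./##.] V move#2: V12:+1/.##/###/###/##.*, V22:+1/.##/##./###/###
[.##/###/###/##.] end (terminal -1, H#3); searched .##/.../##./##. to 12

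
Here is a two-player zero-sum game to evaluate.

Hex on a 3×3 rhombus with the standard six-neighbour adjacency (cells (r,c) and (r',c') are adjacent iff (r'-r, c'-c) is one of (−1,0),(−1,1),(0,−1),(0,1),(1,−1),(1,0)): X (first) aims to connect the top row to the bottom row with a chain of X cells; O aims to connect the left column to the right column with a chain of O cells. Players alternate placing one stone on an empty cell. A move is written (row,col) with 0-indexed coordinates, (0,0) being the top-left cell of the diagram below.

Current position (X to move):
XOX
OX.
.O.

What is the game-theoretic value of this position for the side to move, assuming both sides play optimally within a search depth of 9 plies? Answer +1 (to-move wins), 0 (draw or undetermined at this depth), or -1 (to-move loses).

p1 X@[XOX/OX./.O.]: (1,2)[XOX/OXX/.O.]+1* (2,0)[XOX/OX./XO.]+1 (2,2)[XOX/OX./.OX]+1
p2 O@[XOX/OXX/.O.]: (2,0)[XOX/OXX/OO.]-1* (2,2)[XOX/OXX/.OO]-1
p3 X@[XOX/OXX/OO.]: (2,2)[XOX/OXX/OOX]+1*
p4 O@[XOX/OXX/OOX] terminal -1; root [XOX/OX./.O.] d9

value(XOX/OX./.O., X) = +1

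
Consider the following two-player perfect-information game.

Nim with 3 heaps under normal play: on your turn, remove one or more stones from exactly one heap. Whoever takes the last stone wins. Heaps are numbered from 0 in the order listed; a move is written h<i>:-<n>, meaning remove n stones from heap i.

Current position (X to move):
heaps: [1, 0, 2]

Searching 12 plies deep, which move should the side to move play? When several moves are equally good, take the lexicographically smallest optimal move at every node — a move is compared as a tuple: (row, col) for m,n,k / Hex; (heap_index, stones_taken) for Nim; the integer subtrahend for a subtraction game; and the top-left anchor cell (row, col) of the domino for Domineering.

[(1,0,2)] X move#1: h0:-1:-1/(0,0,2), h2:-1:+1/(1,0,1)*, h2:-2:-1/(1,0,0)
[(1,0,1)] O move#2: h0:-1:-1/(0,0,1)*, h2:-1:-1/(1,0,0)
[(0,0,1)] X move#3: h2:-1:+1/(0,0,0)*
[(0,0,0)] end (terminal -1, O#4); searched (1,0,2) to 12

X's best at [(1,0,2)]: h2:-1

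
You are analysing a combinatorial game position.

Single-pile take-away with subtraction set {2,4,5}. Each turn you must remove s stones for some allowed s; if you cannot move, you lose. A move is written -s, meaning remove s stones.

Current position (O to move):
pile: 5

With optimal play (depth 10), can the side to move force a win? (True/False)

[5] O move#1: -2:-1/3, -4:+1/1*, -5:+1/0
[1] end (terminal -1, X#2); searched 5 to 10

O winning at [5]: True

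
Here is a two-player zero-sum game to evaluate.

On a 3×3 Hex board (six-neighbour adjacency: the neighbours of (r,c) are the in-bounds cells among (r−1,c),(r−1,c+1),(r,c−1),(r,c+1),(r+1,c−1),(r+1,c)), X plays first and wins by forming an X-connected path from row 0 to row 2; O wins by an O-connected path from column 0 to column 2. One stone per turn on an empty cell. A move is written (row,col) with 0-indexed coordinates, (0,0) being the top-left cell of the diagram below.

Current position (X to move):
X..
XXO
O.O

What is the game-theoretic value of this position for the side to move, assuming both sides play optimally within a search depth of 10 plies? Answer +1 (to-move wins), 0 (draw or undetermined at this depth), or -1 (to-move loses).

p1 X@[X../XXO/O.O]: (0,1)[XX./XXO/O.O]-1 (0,2)[X.X/XXO/O.O]-1 (2,1)[X../XXO/OXO]+1*
p2 O@[X../XXO/OXO] terminal -1; root [X../XXO/O.O] d10

value(X../XXO/O.O, X) = +1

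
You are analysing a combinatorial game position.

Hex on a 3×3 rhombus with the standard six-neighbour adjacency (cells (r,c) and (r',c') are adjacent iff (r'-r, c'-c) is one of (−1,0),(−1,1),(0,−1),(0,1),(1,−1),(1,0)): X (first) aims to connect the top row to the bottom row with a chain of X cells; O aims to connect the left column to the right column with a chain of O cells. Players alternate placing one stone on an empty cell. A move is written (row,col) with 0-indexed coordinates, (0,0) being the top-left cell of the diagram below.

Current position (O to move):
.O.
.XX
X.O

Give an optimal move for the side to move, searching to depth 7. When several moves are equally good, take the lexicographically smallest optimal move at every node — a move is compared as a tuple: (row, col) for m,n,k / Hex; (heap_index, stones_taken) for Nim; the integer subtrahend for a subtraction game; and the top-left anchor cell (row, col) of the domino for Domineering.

[.O./.XX/X.O] O move#1: (0,0):-1/OO./.XX/X.O, (0,2):+1/.OO/.XX/X.O*, (1,0):-1/.O./OXX/X.O, (2,1):-1/.O./.XX/XOO
[.OO/.XX/X.O] X move#2: (0,0):-1/XOO/.XX/X.O*, (1,0):-1/.OO/XXX/X.O, (2,1):-1/.OO/.XX/XXO
[XOO/.XX/X.O] O move#3: (1,0):+1/XOO/OXX/X.O*, (2,1):-1/XOO/.XX/XOO
[XOO/OXX/X.O] end (terminal -1, X#4); searched .O./.XX/X.O to 7

O's best at [.O./.XX/X.O]: (0,2)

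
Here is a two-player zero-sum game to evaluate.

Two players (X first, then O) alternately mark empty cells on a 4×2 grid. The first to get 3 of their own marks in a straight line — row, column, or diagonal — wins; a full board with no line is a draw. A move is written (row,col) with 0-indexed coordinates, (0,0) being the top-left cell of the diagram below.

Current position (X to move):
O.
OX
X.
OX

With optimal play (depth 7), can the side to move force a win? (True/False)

X winning at [O./OX/X./OX]: True

ply 1, X at O./OX/X./OX | (0,1)=+0→OX/OX/X./OX; (2,1)=+1→O./OX/XX/OX*
ply 2: O./OX/XX/OX is terminal -1 (O); from O./OX/X./OX depth 7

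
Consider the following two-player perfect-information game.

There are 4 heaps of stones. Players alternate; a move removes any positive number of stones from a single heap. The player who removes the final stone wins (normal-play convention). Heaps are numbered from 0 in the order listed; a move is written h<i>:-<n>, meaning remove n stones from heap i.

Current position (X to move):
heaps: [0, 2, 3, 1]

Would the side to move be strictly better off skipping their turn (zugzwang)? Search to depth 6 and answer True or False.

zugzwang((0,2,3,1), X) = True

p1 X@[(0,2,3,1)]: h1:-1[(0,1,3,1)]-1* h1:-2[(0,0,3,1)]-1 h2:-1[(0,2,2,1)]-1 h2:-2[(0,2,1,1)]-1 h2:-3[(0,2,0,1)]-1 h3:-1[(0,2,3,0)]-1
p2 O@[(0,1,3,1)]: h1:-1[(0,0,3,1)]-1 h2:-1[(0,1,2,1)]-1 h2:-2[(0,1,1,1)]-1 h2:-3[(0,1,0,1)]+1* h3:-1[(0,1,3,0)]-1
p3 X@[(0,1,0,1)]: h1:-1[(0,0,0,1)]-1* h3:-1[(0,1,0,0)]-1
p4 O@[(0,0,0,1)]: h3:-1[(0,0,0,0)]+1*
p5 X@[(0,0,0,0)] terminal -1; root [(0,2,3,1)] d6
if X skipped the turn, O would face:
~ p1 O@[(0,2,3,1)]: h1:-1[(0,1,3,1)]-1* h1:-2[(0,0,3,1)]-1 h2:-1[(0,2,2,1)]-1 h2:-2[(0,2,1,1)]-1 h2:-3[(0,2,0,1)]-1 h3:-1[(0,2,3,0)]-1
~ p2 X@[(0,1,3,1)]: h1:-1[(0,0,3,1)]-1 h2:-1[(0,1,2,1)]-1 h2:-2[(0,1,1,1)]-1 h2:-3[(0,1,0,1)]+1* h3:-1[(0,1,3,0)]-1
~ p3 O@[(0,1,0,1)]: h1:-1[(0,0,0,1)]-1* h3:-1[(0,1,0,0)]-1
~ p4 X@[(0,0,0,1)]: h3:-1[(0,0,0,0)]+1*
~ p5 O@[(0,0,0,0)] terminal -1; root [(0,2,3,1)] d6
compare (X): move=-1 vs pass=+1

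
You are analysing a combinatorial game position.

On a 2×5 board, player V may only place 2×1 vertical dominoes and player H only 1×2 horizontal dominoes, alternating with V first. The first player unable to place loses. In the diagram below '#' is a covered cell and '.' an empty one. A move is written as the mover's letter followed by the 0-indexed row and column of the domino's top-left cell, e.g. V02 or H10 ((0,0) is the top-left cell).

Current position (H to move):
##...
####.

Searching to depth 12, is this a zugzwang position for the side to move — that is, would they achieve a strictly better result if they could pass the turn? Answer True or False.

p1 H@[##.../####.]: H02[####./####.]-1 H03[##.##/####.]+1*
p2 V@[##.##/####.] terminal -1; root [##.../####.] d12
pass branch (V moves first from the same position):
  | p1 V@[##.../####.]: V04[##..#/#####]-1*
  | p2 H@[##..#/#####]: H02[#####/#####]+1*
  | p3 V@[#####/#####] terminal -1; root [##.../####.] d12
H moving scores +1; H passing scores +1

zugzwang(##.../####., H) = False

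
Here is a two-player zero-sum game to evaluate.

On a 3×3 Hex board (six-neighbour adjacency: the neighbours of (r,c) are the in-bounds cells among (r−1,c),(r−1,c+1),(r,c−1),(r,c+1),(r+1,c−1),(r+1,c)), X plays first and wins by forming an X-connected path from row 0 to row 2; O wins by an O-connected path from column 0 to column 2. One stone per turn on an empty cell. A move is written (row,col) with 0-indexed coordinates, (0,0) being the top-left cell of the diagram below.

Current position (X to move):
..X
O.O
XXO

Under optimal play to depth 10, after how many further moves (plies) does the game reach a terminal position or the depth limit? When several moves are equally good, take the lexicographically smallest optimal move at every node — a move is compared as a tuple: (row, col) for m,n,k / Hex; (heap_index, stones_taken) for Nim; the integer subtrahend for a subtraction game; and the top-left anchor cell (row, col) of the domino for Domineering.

ply 1, X at ..X/O.O/XXO | (0,0)=-1→X.X/O.O/XXO; (0,1)=-1→.XX/O.O/XXO; (1,1)=+1→..X/OXO/XXO*
ply 2: ..X/OXO/XXO is terminal -1 (O); from ..X/O.O/XXO depth 10

PV length from [..X/O.O/XXO]: 1 ply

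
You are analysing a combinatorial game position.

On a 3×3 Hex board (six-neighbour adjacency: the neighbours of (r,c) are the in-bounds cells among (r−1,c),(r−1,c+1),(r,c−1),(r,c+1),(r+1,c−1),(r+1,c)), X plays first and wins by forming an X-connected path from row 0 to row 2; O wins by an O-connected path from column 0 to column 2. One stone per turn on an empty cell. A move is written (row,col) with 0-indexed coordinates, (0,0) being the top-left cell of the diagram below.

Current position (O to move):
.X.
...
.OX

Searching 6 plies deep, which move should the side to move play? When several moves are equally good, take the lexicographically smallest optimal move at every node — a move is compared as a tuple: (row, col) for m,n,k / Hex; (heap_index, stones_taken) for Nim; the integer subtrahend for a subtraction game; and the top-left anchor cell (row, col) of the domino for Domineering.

p1 O@[.X./.../.OX]: (0,0)[OX./.../.OX]-1 (0,2)[.XO/.../.OX]-1 (1,0)[.X./O../.OX]-1 (1,1)[.X./.O./.OX]+1* (1,2)[.X./..O/.OX]-1 (2,0)[.X./.../OOX]-1
p2 X@[.X./.O./.OX]: (0,0)[XX./.O./.OX]-1* (0,2)[.XX/.O./.OX]-1 (1,0)[.X./XO./.OX]-1 (1,2)[.X./.OX/.OX]-1 (2,0)[.X./.O./XOX]-1
p3 O@[XX./.O./.OX]: (0,2)[XXO/.O./.OX]+1* (1,0)[XX./OO./.OX]+1 (1,2)[XX./.OO/.OX]+1 (2,0)[XX./.O./OOX]+1
p4 X@[XXO/.O./.OX]: (1,0)[XXO/XO./.OX]-1* (1,2)[XXO/.OX/.OX]-1 (2,0)[XXO/.O./XOX]-1
p5 O@[XXO/XO./.OX]: (1,2)[XXO/XOO/.OX]-1 (2,0)[XXO/XO./OOX]+1*
p6 X@[XXO/XO./OOX] terminal -1; root [.X./.../.OX] d6

O's best at [.X./.../.OX]: (1,1)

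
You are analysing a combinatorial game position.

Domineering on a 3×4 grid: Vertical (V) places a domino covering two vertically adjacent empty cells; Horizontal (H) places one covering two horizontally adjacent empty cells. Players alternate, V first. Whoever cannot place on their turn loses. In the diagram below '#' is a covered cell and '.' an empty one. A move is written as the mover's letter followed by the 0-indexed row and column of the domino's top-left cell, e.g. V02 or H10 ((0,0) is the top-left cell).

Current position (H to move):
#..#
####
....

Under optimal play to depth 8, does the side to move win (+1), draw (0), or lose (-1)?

[#..#/####/....] H move#1: H01:+1/####/####/....*, H20:+1/#..#/####/##.., H21:+1/#..#/####/.##., H22:+1/#..#/####/..##
[####/####/....] end (terminal -1, V#2); searched #..#/####/.... to 8

value(#..#/####/...., H) = +1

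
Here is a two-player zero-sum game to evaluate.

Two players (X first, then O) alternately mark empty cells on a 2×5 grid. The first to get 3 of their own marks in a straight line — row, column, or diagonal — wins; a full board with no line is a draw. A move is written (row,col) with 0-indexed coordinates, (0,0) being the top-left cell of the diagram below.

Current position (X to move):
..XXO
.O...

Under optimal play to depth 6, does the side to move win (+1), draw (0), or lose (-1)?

p1 X@[..XXO/.O...]: (0,0)[X.XXO/.O...]+0 (0,1)[.XXXO/.O...]+1* (1,0)[..XXO/XO...]+0 (1,2)[..XXO/.OX..]+0 (1,3)[..XXO/.O.X.]+0 (1,4)[..XXO/.O..X]+0
p2 O@[.XXXO/.O...] terminal -1; root [..XXO/.O...] d6

value(..XXO/.O..., X) = +1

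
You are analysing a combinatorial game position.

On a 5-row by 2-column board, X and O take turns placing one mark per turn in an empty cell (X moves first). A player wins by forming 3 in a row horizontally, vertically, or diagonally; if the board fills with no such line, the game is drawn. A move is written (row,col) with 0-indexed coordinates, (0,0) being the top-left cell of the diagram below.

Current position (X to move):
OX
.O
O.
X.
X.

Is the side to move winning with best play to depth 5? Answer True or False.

[OX/.O/O./X./X.] X move#1: (1,0):+0/OX/XO/O./X./X.*, (2,1):-1/OX/.O/OX/X./X., (3,1):-1/OX/.O/O./XX/X., (4,1):-1/OX/.O/O./X./XX
[OX/XO/O./X./X.] O move#2: (2,1):+0/OX/XO/OO/X./X.*, (3,1):+0/OX/XO/O./XO/X., (4,1):+0/OX/XO/O./X./XO
[OX/XO/OO/X./X.] X move#3: (3,1):+0/OX/XO/OO/XX/X.*, (4,1):-1/OX/XO/OO/X./XX
[OX/XO/OO/XX/X.] O move#4: (4,1):+0/OX/XO/OO/XX/XO*
[OX/XO/OO/XX/XO] end (terminal +0, X#5); searched OX/.O/O./X./X. to 5

X winning at [OX/.O/O./X./X.]: False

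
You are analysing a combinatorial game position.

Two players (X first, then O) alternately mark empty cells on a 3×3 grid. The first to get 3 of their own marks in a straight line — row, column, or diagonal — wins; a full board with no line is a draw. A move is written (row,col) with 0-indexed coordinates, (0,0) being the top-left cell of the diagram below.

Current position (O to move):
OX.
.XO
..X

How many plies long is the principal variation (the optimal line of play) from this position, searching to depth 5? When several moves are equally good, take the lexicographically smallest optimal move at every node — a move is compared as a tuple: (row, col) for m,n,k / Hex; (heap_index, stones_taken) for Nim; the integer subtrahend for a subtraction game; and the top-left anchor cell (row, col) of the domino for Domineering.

PV length from [OX./.XO/..X]: 4 plies

[OX./.XO/..X] O move#1: (0,2):-1/OXO/.XO/..X, (1,0):-1/OX./OXO/..X, (2,0):-1/OX./.XO/O.X, (2,1):+0/OX./.XO/.OX*
[OX./.XO/.OX] X move#2: (0,2):+0/OXX/.XO/.OX*, (1,0):+0/OX./XXO/.OX, (2,0):+0/OX./.XO/XOX
[OXX/.XO/.OX] O move#3: (1,0):-1/OXX/OXO/.OX, (2,0):+0/OXX/.XO/OOX*
[OXX/.XO/OOX] X move#4: (1,0):+0/OXX/XXO/OOX*
[OXX/XXO/OOX] end (terminal +0, O#5); searched OX./.XO/..X to 5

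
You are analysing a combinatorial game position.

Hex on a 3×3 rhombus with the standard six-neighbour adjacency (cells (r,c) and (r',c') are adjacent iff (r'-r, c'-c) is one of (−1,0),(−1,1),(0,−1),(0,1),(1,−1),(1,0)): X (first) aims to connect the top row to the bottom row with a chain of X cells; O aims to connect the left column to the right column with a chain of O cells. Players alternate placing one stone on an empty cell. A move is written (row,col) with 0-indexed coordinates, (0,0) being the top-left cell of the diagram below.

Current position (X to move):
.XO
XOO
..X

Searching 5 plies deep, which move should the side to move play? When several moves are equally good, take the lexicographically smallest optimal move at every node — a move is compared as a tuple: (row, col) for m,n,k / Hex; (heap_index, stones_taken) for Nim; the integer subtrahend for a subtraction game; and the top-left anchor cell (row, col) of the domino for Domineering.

X's best at [.XO/XOO/..X]: (2,0)

p1 X@[.XO/XOO/..X]: (0,0)[XXO/XOO/..X]-1 (2,0)[.XO/XOO/X.X]+1* (2,1)[.XO/XOO/.XX]-1
p2 O@[.XO/XOO/X.X] terminal -1; root [.XO/XOO/..X] d5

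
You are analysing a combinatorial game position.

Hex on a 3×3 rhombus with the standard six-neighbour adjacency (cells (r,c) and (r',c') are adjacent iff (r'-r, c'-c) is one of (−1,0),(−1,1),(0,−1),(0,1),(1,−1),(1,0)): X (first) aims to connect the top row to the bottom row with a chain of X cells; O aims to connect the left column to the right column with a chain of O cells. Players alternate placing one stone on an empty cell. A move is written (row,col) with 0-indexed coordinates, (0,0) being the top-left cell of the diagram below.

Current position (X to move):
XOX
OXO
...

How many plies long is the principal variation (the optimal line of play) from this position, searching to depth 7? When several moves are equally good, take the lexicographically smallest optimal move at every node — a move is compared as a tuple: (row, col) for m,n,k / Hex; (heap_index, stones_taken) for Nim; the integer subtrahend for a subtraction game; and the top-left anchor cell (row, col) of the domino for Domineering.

PV length from [XOX/OXO/...]: 1 ply

p1 X@[XOX/OXO/...]: (2,0)[XOX/OXO/X..]+1* (2,1)[XOX/OXO/.X.]+1 (2,2)[XOX/OXO/..X]+1
p2 O@[XOX/OXO/X..] terminal -1; root [XOX/OXO/...] d7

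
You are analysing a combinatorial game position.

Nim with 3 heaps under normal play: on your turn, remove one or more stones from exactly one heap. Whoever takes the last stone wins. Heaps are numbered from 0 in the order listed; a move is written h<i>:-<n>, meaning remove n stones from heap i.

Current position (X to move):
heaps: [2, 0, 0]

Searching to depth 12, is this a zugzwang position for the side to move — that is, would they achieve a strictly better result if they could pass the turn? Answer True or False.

p1 X@[(2,0,0)]: h0:-1[(1,0,0)]-1 h0:-2[(0,0,0)]+1*
p2 O@[(0,0,0)] terminal -1; root [(2,0,0)] d12
pass branch (O moves first from the same position):
  | p1 O@[(2,0,0)]: h0:-1[(1,0,0)]-1 h0:-2[(0,0,0)]+1*
  | p2 X@[(0,0,0)] terminal -1; root [(2,0,0)] d12
X moving scores +1; X passing scores -1

zugzwang((2,0,0), X) = False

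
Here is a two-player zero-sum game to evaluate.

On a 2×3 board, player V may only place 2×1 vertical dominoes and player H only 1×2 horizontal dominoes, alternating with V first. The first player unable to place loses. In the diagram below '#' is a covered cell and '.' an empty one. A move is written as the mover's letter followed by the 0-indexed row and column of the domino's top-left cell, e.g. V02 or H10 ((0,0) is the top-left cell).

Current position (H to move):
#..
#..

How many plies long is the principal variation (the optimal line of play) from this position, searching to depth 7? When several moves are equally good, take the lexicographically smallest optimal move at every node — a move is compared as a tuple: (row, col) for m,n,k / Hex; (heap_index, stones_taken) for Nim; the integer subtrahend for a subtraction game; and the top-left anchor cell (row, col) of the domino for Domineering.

[#../#..] H move#1: H01:+1/###/#..*, H11:+1/#../###
[###/#..] end (terminal -1, V#2); searched #../#.. to 7

PV length from [#../#..]: 1 ply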